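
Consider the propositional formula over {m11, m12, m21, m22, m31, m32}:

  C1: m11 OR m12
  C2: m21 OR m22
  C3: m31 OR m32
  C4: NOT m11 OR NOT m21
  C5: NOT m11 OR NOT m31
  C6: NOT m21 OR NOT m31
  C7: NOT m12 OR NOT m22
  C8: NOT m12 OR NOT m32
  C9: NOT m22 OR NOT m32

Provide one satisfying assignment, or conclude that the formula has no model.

Try m11 = true.
From the singleton clause (NOT m21), m21 = false.
From the singleton clause (m22), m22 = true.
From the singleton clause (NOT m31), m31 = false.
From the singleton clause (m32), m32 = true.
Now (NOT m32) is unsatisfied and unit — conflict.
Undo m11 and try m11 = false.
From the singleton clause (m12), m12 = true.
From the singleton clause (NOT m22), m22 = false.
From the singleton clause (m21), m21 = true.
From the singleton clause (NOT m31), m31 = false.
From the singleton clause (m32), m32 = true.
Now (NOT m32) is unsatisfied and unit — conflict.
Both values of m11 lead to a conflict.

UNSATISFIABLE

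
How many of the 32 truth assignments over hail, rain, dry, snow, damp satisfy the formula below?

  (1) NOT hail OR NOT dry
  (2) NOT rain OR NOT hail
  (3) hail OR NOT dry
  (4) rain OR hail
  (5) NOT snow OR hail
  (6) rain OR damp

There are 2^5 = 32 truth assignments over (hail, rain, dry, snow, damp).
Split on hail. With hail = true, the clauses containing hail are satisfied and NOT hail drops from the rest; 2 of the 2^4 = 16 assignments to the other variables satisfy what remains.
With hail = false, by the same count on the reduced clause set, 2 assignments work.
Total: 2 + 2 = 4.

4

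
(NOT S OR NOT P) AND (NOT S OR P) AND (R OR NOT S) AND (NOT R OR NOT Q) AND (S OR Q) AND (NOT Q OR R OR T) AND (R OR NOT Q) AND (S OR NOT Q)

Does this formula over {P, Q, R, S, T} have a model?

Case S = false:
The clause (Q) is unit, so Q = true.
But (NOT Q) is also a unit clause — contradiction.
That branch fails; take S = true instead.
The clause (NOT P) is unit, so P = false.
But (P) is also a unit clause — contradiction.
Neither S = true nor S = false works.
No assignment satisfies every clause.

No, unsatisfiable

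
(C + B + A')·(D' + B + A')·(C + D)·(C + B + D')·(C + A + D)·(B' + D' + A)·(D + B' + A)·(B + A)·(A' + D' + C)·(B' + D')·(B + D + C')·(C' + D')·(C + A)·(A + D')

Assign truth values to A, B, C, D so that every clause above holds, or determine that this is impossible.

Branch on C: set C = 1.
Unit clause (D') forces D = 0.
Unit clause (B) forces B = 1.
Unit clause (A) forces A = 1.
Every clause now holds.

A=1; B=1; C=1; D=0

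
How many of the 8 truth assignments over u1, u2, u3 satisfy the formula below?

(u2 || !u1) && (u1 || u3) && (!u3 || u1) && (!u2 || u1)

2

There are 2^3 = 8 truth assignments over (u1, u2, u3).
Check each against the 4 clauses (columns in the order u1, u2, u3):
  F F F  ✗ fails (u1 || u3)
  F F T  ✗ fails (!u3 || u1)
  F T F  ✗ fails (u1 || u3)
  F T T  ✗ fails (!u3 || u1)
  T F F  ✗ fails (u2 || !u1)
  T F T  ✗ fails (u2 || !u1)
  T T F  ✓ satisfies all
  T T T  ✓ satisfies all
2 of the 8 rows are models.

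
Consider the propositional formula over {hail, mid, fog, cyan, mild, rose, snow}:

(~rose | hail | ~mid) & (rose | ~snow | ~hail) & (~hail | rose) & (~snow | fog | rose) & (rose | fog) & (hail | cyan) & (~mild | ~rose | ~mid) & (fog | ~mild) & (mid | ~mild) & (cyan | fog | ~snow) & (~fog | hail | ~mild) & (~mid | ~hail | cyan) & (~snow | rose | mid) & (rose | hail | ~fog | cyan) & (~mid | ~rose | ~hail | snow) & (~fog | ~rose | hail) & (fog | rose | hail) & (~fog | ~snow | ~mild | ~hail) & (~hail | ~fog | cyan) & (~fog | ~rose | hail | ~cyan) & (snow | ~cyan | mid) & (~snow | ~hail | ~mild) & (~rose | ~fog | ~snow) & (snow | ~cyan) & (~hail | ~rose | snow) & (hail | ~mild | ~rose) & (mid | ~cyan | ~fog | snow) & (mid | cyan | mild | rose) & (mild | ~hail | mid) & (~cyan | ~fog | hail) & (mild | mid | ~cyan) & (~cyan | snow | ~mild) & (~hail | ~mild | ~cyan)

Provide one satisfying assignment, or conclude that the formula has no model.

Suppose hail = 1.
From the singleton clause (rose), rose = 1.
From the singleton clause (snow), snow = 1.
From the singleton clause (~mild), mild = 0.
From the singleton clause (~fog), fog = 0.
From the singleton clause (cyan), cyan = 1.
From the singleton clause (mid), mid = 1.
This assignment satisfies each clause.

hail: 1,  mid: 1,  fog: 0,  cyan: 1,  mild: 0,  rose: 1,  snow: 1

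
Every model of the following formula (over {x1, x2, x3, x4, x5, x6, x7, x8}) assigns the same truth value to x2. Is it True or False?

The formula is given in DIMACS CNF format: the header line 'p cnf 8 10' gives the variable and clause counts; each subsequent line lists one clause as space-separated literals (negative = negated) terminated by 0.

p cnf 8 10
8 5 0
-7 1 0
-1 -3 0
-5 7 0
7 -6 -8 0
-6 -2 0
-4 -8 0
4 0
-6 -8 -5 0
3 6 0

False

Suppose x2 = True.
Unit clause (¬x6) forces x6 = False.
Unit clause (x4) forces x4 = True.
Unit clause (¬x8) forces x8 = False.
Unit clause (x5) forces x5 = True.
Unit clause (x7) forces x7 = True.
Unit clause (x1) forces x1 = True.
Unit clause (¬x3) forces x3 = False.
That conflicts with the unit clause (x3).
So every satisfying assignment has x2 = False.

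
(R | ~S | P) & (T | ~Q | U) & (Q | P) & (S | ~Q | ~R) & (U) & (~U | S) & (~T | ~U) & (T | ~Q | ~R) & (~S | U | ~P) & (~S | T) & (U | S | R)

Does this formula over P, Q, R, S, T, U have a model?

(U) alone gives U = 1.
(S) alone gives S = 1.
(~T) alone gives T = 0.
But (T) is also a unit clause — contradiction.
No assignment satisfies every clause.

No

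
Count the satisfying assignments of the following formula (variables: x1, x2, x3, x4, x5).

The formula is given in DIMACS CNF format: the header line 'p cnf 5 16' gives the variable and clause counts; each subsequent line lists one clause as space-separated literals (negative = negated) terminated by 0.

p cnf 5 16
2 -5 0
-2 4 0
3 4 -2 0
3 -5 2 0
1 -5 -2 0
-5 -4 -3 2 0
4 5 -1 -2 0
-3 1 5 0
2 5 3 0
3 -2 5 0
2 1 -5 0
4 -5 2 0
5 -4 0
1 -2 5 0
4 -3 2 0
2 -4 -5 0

There are 2^5 = 32 truth assignments over (x1, x2, x3, x4, x5).
Split on x2. With x2 = True, the clauses containing x2 are satisfied and ¬x2 drops from the rest; 2 of the 2^4 = 16 assignments to the other variables satisfy what remains.
With x2 = False, by the same count on the reduced clause set, 0 assignments work.
(One model: x1=T, x2=T, x3=F, x4=T, x5=T.)
Total: 2 + 0 = 2.

2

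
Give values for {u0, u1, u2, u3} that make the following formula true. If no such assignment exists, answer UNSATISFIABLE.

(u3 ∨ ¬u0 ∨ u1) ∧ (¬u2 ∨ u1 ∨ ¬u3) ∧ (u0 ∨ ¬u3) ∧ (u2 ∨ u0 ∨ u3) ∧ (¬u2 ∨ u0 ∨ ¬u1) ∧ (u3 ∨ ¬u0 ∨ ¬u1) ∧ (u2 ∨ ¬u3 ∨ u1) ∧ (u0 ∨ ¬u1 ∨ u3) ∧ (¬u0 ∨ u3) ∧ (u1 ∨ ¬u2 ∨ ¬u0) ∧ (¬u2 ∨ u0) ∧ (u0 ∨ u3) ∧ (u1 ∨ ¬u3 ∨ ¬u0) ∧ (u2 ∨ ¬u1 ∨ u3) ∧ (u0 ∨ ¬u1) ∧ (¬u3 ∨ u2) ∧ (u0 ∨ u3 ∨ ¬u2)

Branch on u0: set u0 = True.
The clause (u3) is unit, so u3 = True.
The clause (u1) is unit, so u1 = True.
The clause (u2) is unit, so u2 = True.
This assignment satisfies each clause.

u0 ↦ True, u1 ↦ True, u2 ↦ True, u3 ↦ True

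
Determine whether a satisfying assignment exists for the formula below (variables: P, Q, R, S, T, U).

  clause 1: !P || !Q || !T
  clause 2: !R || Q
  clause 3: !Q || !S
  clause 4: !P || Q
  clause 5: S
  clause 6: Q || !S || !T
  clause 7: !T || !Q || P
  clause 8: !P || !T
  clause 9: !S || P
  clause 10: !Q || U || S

Unsatisfiable

Unit clause (S) forces S = true.
Unit clause (!Q) forces Q = false.
Unit clause (!R) forces R = false.
Unit clause (!P) forces P = false.
That conflicts with the unit clause (P).
No assignment satisfies every clause.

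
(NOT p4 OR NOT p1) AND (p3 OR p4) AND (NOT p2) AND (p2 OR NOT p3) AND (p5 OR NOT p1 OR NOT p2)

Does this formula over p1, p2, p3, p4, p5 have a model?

The clause (NOT p2) is unit, so p2 = false.
The clause (NOT p3) is unit, so p3 = false.
The clause (p4) is unit, so p4 = true.
The clause (NOT p1) is unit, so p1 = false.
No clause remains; p5 is free.
A satisfying assignment: p1=false,  p2=false,  p3=false,  p4=true,  p5=true.

Satisfiable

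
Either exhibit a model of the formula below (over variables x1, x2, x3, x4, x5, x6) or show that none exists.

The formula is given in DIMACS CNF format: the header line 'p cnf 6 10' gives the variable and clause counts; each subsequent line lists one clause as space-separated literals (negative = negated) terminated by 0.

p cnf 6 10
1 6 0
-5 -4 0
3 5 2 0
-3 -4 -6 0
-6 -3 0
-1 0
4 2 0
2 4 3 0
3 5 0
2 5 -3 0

(¬x1) alone gives x1 = False.
(x6) alone gives x6 = True.
(¬x3) alone gives x3 = False.
(x5) alone gives x5 = True.
(¬x4) alone gives x4 = False.
(x2) alone gives x2 = True.
This assignment satisfies each clause.

x1: False; x2: True; x3: False; x4: False; x5: True; x6: True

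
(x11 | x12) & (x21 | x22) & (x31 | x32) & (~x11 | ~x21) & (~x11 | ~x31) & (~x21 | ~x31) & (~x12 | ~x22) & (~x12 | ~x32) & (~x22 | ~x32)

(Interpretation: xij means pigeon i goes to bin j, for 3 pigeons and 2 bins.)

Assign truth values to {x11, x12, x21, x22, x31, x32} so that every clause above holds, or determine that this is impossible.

Branch on x11: set x11 = 1.
The clause (~x21) is unit, so x21 = 0.
The clause (x22) is unit, so x22 = 1.
The clause (~x31) is unit, so x31 = 0.
The clause (x32) is unit, so x32 = 1.
That conflicts with the unit clause (~x32).
Undo x11 and try x11 = 0.
The clause (x12) is unit, so x12 = 1.
The clause (~x22) is unit, so x22 = 0.
The clause (x21) is unit, so x21 = 1.
The clause (~x31) is unit, so x31 = 0.
The clause (x32) is unit, so x32 = 1.
That conflicts with the unit clause (~x32).
Either choice for x11 ends in contradiction.

UNSATISFIABLE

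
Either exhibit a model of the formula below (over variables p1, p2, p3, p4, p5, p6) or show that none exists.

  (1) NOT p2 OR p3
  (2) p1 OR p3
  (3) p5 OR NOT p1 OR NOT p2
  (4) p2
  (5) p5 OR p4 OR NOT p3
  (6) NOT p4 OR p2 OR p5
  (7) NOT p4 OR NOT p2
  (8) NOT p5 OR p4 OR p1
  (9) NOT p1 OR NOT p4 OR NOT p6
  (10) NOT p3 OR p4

UNSATISFIABLE

Unit clause (p2) forces p2 = true.
Unit clause (p3) forces p3 = true.
Unit clause (NOT p4) forces p4 = false.
But (p4) is also a unit clause — contradiction.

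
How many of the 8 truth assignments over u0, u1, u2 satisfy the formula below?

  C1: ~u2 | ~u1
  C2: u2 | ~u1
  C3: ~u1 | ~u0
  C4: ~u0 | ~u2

3

There are 2^3 = 8 truth assignments over (u0, u1, u2).
Check each against the 4 clauses (columns in the order u0, u1, u2):
  F F F  ✓ satisfies all
  F F T  ✓ satisfies all
  F T F  ✗ fails (u2 | ~u1)
  F T T  ✗ fails (~u2 | ~u1)
  T F F  ✓ satisfies all
  T F T  ✗ fails (~u0 | ~u2)
  T T F  ✗ fails (u2 | ~u1)
  T T T  ✗ fails (~u2 | ~u1)
3 of the 8 rows are models.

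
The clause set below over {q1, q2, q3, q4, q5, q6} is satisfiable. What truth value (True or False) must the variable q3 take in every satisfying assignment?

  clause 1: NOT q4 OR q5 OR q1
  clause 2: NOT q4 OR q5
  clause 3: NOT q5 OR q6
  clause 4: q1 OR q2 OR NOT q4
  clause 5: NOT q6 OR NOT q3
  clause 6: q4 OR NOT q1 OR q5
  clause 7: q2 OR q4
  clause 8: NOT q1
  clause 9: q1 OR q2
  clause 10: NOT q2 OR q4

False

Suppose q3 = true.
From the singleton clause (NOT q6), q6 = false.
From the singleton clause (NOT q5), q5 = false.
From the singleton clause (NOT q4), q4 = false.
From the singleton clause (NOT q1), q1 = false.
From the singleton clause (q2), q2 = true.
Now (NOT q2) is unsatisfied and unit — conflict.
So every satisfying assignment has q3 = False.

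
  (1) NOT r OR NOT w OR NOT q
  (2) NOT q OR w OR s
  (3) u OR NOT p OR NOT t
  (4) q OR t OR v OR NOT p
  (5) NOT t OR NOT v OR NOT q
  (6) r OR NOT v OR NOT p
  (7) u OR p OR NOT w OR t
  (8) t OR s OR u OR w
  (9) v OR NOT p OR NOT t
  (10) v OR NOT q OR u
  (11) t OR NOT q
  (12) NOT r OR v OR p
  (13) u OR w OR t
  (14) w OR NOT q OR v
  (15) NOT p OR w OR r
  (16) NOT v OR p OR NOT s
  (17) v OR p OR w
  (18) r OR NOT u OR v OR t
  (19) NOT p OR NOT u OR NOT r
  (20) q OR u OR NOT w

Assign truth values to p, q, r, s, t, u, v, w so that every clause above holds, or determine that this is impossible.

p ↦ false, q ↦ false, r ↦ true, s ↦ false, t ↦ true, u ↦ false, v ↦ true, w ↦ false

Case t = true:
Case u = false:
(NOT p) alone gives p = false.
Case v = true:
(NOT q) alone gives q = false.
(NOT s) alone gives s = false.
(NOT w) alone gives w = false.
No clause remains; r is free.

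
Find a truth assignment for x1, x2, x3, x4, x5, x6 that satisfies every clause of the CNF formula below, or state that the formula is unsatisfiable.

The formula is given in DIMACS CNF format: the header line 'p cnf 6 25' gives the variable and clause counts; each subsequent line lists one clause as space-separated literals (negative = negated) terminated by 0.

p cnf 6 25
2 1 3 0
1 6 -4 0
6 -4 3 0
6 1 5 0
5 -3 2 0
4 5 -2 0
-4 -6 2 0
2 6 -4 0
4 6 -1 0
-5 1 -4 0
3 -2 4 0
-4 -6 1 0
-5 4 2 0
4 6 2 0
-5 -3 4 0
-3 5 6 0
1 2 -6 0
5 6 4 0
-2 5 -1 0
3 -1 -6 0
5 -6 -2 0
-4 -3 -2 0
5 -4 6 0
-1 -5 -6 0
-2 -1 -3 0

Suppose x2 = True.
Suppose x4 = True.
The clause (¬x3) is unit, so x3 = False.
The clause (x6) is unit, so x6 = True.
The clause (x1) is unit, so x1 = True.
But (¬x1) is also a unit clause — contradiction.
So x4 must be the other value — set x4 = False.
The clause (x5) is unit, so x5 = True.
The clause (x3) is unit, so x3 = True.
But (¬x3) is also a unit clause — contradiction.
Either choice for x4 ends in contradiction.
So x2 must be the other value — set x2 = False.
Suppose x1 = True.
Suppose x5 = True.
The clause (x4) is unit, so x4 = True.
The clause (¬x6) is unit, so x6 = False.
But (x6) is also a unit clause — contradiction.
So x5 must be the other value — set x5 = False.
The clause (¬x3) is unit, so x3 = False.
The clause (¬x6) is unit, so x6 = False.
The clause (¬x4) is unit, so x4 = False.
But (x4) is also a unit clause — contradiction.
Either choice for x5 ends in contradiction.
So x1 must be the other value — set x1 = False.
The clause (x3) is unit, so x3 = True.
The clause (x5) is unit, so x5 = True.
The clause (¬x4) is unit, so x4 = False.
But (x4) is also a unit clause — contradiction.
Either choice for x1 ends in contradiction.
Either choice for x2 ends in contradiction.

UNSATISFIABLE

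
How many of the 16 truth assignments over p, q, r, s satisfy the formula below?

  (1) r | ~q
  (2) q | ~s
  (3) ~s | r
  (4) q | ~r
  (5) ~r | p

There are 2^4 = 16 truth assignments over (p, q, r, s).
Check each against the 5 clauses (columns in the order p, q, r, s):
  F F F F  ✓ satisfies all
  F F F T  ✗ fails (q | ~s)
  F F T F  ✗ fails (q | ~r)
  F F T T  ✗ fails (q | ~s)
  F T F F  ✗ fails (r | ~q)
  F T F T  ✗ fails (r | ~q)
  F T T F  ✗ fails (~r | p)
  F T T T  ✗ fails (~r | p)
  T F F F  ✓ satisfies all
  T F F T  ✗ fails (q | ~s)
  T F T F  ✗ fails (q | ~r)
  T F T T  ✗ fails (q | ~s)
  T T F F  ✗ fails (r | ~q)
  T T F T  ✗ fails (r | ~q)
  T T T F  ✓ satisfies all
  T T T T  ✓ satisfies all
4 of the 16 rows are models.

4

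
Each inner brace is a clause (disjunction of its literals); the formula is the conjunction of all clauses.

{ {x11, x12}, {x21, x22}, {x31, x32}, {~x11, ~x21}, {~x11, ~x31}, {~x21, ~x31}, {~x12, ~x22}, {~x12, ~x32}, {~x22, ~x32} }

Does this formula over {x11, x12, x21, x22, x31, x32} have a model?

Case x11 = 1:
Unit clause (~x21) forces x21 = 0.
Unit clause (x22) forces x22 = 1.
Unit clause (~x31) forces x31 = 0.
Unit clause (x32) forces x32 = 1.
Now (~x32) is unsatisfied and unit — conflict.
So x11 must be the other value — set x11 = 0.
Unit clause (x12) forces x12 = 1.
Unit clause (~x22) forces x22 = 0.
Unit clause (x21) forces x21 = 1.
Unit clause (~x31) forces x31 = 0.
Unit clause (x32) forces x32 = 1.
Now (~x32) is unsatisfied and unit — conflict.
Both values of x11 lead to a conflict.
No assignment satisfies every clause.

No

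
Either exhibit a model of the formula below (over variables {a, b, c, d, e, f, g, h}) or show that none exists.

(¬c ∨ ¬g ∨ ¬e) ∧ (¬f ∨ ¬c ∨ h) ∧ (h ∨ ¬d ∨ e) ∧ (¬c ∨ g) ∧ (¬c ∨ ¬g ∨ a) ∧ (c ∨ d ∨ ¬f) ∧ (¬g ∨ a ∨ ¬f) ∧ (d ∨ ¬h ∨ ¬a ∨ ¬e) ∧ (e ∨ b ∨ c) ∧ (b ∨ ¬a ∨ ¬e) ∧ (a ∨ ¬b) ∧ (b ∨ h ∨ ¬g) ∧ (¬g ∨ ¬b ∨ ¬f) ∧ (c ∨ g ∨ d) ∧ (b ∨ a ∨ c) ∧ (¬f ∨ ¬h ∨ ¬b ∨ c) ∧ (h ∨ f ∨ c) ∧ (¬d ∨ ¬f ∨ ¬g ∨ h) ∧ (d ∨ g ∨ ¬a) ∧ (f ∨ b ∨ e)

Try c = False.
Try d = True.
Try h = True.
Try e = True.
Try b = True.
Unit clause (a) forces a = True.
Unit clause (¬f) forces f = False.
Every clause is now satisfied; g is unconstrained.

a=True; b=True; c=False; d=True; e=True; f=False; g=True; h=True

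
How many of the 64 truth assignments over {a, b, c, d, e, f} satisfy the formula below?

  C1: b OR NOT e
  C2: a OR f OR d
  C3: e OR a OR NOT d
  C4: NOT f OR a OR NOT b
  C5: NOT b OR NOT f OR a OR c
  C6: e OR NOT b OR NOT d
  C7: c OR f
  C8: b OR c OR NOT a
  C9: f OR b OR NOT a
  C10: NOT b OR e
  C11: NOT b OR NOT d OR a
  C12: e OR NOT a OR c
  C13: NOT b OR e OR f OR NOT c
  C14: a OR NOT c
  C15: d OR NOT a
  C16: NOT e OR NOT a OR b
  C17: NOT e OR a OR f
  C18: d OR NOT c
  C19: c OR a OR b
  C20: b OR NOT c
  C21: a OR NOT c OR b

3

There are 2^6 = 64 truth assignments over (a, b, c, d, e, f).
Split on a. With a = true, the clauses containing a are satisfied and NOT a drops from the rest; 3 of the 2^5 = 32 assignments to the other variables satisfy what remains.
With a = false, by the same count on the reduced clause set, 0 assignments work.
(One model: a=T, b=T, c=F, d=T, e=T, f=T.)
Total: 3 + 0 = 3.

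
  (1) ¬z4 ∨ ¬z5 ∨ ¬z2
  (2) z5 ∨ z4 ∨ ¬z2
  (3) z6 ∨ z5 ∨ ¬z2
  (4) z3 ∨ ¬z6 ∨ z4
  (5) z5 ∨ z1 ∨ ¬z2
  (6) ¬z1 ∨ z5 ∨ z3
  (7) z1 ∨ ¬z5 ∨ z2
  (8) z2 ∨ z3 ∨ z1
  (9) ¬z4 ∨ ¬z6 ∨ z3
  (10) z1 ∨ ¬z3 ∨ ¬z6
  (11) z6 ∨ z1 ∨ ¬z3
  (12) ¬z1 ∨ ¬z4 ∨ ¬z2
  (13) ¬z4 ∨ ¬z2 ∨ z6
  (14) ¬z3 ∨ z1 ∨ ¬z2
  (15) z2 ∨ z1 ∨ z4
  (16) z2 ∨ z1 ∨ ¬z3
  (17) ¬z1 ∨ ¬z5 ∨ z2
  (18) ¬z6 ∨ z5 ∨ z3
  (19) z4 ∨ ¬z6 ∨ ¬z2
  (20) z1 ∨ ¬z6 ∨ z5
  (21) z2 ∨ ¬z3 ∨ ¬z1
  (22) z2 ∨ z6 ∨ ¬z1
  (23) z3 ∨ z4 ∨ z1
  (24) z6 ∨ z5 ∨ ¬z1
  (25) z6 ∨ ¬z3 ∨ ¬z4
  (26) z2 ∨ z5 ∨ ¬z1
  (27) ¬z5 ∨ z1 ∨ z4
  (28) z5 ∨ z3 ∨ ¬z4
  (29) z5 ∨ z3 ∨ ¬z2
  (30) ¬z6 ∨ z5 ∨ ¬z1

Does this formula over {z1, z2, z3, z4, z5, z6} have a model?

Yes

Branch on z4: set z4 = False.
Branch on z5: set z5 = True.
(z1) alone gives z1 = True.
(z2) alone gives z2 = True.
(¬z6) alone gives z6 = False.
Every clause is now satisfied; z3 is unconstrained.
A satisfying assignment: z1=True, z2=True, z3=False, z4=False, z5=True, z6=False.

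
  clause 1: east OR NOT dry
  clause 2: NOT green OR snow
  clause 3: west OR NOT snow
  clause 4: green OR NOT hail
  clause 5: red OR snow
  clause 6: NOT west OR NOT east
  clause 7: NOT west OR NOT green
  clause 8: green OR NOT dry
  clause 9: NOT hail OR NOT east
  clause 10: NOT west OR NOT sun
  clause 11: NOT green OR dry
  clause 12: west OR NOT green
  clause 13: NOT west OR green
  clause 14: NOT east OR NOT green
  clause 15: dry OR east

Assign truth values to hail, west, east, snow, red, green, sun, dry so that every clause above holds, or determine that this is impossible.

hail ↦ false,  west ↦ false,  east ↦ true,  snow ↦ false,  red ↦ true,  green ↦ false,  sun ↦ false,  dry ↦ false

Branch on east: set east = true.
The clause (NOT west) is unit, so west = false.
The clause (NOT snow) is unit, so snow = false.
The clause (NOT green) is unit, so green = false.
The clause (NOT hail) is unit, so hail = false.
The clause (red) is unit, so red = true.
The clause (NOT dry) is unit, so dry = false.
No clause remains; sun is free.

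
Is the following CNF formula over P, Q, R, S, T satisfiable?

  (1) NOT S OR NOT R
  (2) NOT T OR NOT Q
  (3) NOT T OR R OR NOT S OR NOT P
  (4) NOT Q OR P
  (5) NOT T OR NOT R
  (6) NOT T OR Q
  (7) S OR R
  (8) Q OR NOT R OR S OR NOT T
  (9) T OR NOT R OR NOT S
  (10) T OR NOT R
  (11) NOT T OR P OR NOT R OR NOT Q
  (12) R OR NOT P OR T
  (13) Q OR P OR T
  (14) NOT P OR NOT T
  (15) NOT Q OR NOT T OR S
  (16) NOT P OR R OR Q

No, unsatisfiable

Branch on S: set S = false.
The clause (R) is unit, so R = true.
The clause (NOT T) is unit, so T = false.
Now (T) is unsatisfied and unit — conflict.
So S must be the other value — set S = true.
The clause (NOT R) is unit, so R = false.
Branch on T: set T = false.
The clause (NOT P) is unit, so P = false.
The clause (NOT Q) is unit, so Q = false.
Now (Q) is unsatisfied and unit — conflict.
So T must be the other value — set T = true.
The clause (NOT Q) is unit, so Q = false.
Now (Q) is unsatisfied and unit — conflict.
Either choice for T ends in contradiction.
Either choice for S ends in contradiction.
No assignment satisfies every clause.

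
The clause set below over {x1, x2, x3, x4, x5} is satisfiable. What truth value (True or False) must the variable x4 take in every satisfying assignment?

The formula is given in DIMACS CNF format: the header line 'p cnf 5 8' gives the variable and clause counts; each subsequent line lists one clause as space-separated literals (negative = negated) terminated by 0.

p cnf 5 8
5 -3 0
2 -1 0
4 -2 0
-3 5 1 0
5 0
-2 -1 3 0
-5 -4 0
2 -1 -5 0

Suppose x4 = True.
(x5) alone gives x5 = True.
Now (¬x5) is unsatisfied and unit — conflict.
So every satisfying assignment has x4 = False.

False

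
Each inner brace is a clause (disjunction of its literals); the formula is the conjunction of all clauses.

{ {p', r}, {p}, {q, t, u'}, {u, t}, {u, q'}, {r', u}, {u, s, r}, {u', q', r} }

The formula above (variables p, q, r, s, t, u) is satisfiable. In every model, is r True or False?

True

Suppose r = 0.
The clause (p') is unit, so p = 0.
That conflicts with the unit clause (p).
So every satisfying assignment has r = True.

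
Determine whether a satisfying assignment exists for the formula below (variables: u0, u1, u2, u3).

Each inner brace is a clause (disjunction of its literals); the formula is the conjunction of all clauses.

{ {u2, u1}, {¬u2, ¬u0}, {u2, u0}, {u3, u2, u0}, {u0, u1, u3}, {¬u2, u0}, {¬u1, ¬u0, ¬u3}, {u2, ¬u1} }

Case u2 = True:
From the singleton clause (¬u0), u0 = False.
But (u0) is also a unit clause — contradiction.
Undo u2 and try u2 = False.
From the singleton clause (u1), u1 = True.
But (¬u1) is also a unit clause — contradiction.
Neither u2 = True nor u2 = False works.
No assignment satisfies every clause.

Unsatisfiable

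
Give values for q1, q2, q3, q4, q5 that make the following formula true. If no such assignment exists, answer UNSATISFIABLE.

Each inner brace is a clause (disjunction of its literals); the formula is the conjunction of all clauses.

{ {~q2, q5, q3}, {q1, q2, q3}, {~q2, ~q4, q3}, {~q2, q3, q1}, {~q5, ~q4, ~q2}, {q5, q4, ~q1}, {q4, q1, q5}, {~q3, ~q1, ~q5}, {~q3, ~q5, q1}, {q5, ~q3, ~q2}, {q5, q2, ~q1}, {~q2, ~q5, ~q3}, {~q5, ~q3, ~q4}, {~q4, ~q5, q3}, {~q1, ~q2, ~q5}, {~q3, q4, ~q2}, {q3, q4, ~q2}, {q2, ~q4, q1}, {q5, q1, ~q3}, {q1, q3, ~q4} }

Case q2 = 0:
Case q1 = 1:
Unit clause (q5) forces q5 = 1.
Unit clause (~q3) forces q3 = 0.
Unit clause (~q4) forces q4 = 0.
Every clause now holds.

q1=1, q2=0, q3=0, q4=0, q5=1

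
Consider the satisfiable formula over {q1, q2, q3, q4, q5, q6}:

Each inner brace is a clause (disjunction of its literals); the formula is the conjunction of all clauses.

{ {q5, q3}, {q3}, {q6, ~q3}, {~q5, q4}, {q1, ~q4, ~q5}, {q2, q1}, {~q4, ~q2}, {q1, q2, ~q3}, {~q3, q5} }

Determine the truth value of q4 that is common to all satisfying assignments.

Suppose q4 = 0.
From the singleton clause (q3), q3 = 1.
From the singleton clause (q6), q6 = 1.
From the singleton clause (~q5), q5 = 0.
Now (q5) is unsatisfied and unit — conflict.
So every satisfying assignment has q4 = True.

True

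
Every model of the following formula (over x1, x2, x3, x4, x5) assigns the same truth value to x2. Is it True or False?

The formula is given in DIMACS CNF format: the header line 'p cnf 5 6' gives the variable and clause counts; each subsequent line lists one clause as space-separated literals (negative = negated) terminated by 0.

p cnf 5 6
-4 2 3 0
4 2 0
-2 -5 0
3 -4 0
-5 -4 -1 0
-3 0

True

Suppose x2 = False.
Unit clause (x4) forces x4 = True.
Unit clause (x3) forces x3 = True.
Now (¬x3) is unsatisfied and unit — conflict.
So every satisfying assignment has x2 = True.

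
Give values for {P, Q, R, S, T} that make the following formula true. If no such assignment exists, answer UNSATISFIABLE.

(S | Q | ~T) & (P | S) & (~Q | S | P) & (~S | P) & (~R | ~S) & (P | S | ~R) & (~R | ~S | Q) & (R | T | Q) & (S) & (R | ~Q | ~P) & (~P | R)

UNSATISFIABLE

The clause (S) is unit, so S = 1.
The clause (P) is unit, so P = 1.
The clause (~R) is unit, so R = 0.
That conflicts with the unit clause (R).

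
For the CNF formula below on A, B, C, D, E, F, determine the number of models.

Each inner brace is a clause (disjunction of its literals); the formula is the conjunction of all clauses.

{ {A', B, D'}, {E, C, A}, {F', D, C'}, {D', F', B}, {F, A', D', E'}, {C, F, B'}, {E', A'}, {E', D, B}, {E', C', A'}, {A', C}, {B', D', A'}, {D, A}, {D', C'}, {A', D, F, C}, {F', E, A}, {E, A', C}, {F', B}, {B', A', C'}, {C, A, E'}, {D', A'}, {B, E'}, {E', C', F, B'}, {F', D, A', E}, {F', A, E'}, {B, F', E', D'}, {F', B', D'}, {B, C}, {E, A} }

There are 2^6 = 64 truth assignments over (A, B, C, D, E, F).
Split on A. With A = 1, the clauses containing A are satisfied and A' drops from the rest; 1 of the 2^5 = 32 assignments to the other variables satisfy what remains.
With A = 0, by the same count on the reduced clause set, 0 assignments work.
(One model: A=T, B=F, C=T, D=F, E=F, F=F.)
Total: 1 + 0 = 1.

1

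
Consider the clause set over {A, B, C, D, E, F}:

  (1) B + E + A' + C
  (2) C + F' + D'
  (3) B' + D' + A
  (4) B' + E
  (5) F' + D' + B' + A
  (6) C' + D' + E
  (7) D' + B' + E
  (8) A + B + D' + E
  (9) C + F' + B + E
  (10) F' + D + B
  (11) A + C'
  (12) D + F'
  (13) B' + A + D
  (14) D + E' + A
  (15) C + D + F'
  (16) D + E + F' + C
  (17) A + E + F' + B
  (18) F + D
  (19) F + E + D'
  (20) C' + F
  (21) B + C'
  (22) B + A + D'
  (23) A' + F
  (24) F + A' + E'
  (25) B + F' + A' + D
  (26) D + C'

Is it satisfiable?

Yes, satisfiable

Try B = 1.
Unit clause (E) forces E = 1.
Try D = 1.
Unit clause (A) forces A = 1.
Unit clause (F) forces F = 1.
Unit clause (C) forces C = 1.
All clauses are satisfied.
A satisfying assignment: A=1, B=1, C=1, D=1, E=1, F=1.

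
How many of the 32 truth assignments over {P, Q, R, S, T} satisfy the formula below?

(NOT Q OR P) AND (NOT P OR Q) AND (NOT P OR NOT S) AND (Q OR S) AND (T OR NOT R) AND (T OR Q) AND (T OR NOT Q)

4

There are 2^5 = 32 truth assignments over (P, Q, R, S, T).
Split on P. With P = true, the clauses containing P are satisfied and NOT P drops from the rest; 2 of the 2^4 = 16 assignments to the other variables satisfy what remains.
With P = false, by the same count on the reduced clause set, 2 assignments work.
Total: 2 + 2 = 4.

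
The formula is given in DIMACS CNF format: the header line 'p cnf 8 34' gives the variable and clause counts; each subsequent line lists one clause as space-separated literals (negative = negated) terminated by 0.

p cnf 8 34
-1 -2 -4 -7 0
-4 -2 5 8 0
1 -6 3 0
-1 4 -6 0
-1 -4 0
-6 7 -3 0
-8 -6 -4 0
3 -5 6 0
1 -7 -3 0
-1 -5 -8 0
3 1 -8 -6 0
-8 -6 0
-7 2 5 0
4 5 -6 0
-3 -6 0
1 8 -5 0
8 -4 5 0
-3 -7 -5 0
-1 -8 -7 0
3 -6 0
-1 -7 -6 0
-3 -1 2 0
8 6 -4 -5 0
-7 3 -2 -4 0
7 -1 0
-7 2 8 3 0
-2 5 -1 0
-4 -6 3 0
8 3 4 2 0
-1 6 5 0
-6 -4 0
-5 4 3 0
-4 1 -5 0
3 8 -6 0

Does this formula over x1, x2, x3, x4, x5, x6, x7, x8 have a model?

Yes, satisfiable

Case x1 = False:
Case x6 = False:
Case x3 = True:
(¬x7) alone gives x7 = False.
Case x8 = True:
Case x4 = False:
All clauses hold; x2, x5 can take either value.
A satisfying assignment: x1: False,  x2: False,  x3: True,  x4: False,  x5: False,  x6: False,  x7: False,  x8: True.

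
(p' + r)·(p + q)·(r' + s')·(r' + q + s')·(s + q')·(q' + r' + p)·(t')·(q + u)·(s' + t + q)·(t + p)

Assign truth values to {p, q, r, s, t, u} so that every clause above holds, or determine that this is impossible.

The clause (t') is unit, so t = 0.
The clause (p) is unit, so p = 1.
The clause (r) is unit, so r = 1.
The clause (s') is unit, so s = 0.
The clause (q') is unit, so q = 0.
The clause (u) is unit, so u = 1.
All clauses are satisfied.

p ↦ 1, q ↦ 0, r ↦ 1, s ↦ 0, t ↦ 0, u ↦ 1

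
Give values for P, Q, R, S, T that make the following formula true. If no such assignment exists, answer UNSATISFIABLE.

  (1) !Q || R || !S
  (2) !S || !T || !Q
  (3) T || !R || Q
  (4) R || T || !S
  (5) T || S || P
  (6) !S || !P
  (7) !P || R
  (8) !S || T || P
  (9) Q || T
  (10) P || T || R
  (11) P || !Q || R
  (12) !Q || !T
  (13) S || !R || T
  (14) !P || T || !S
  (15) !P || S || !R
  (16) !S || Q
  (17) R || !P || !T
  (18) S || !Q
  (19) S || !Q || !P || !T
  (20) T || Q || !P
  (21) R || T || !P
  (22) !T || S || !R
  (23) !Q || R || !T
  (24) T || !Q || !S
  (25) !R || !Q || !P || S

P=false; Q=false; R=false; S=false; T=true

Suppose S = false.
The clause (!Q) is unit, so Q = false.
The clause (T) is unit, so T = true.
The clause (!R) is unit, so R = false.
The clause (!P) is unit, so P = false.
All clauses are satisfied.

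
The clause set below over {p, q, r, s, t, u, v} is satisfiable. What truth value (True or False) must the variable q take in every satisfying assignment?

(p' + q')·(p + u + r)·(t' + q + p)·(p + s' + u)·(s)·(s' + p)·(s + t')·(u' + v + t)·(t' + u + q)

Suppose q = 1.
The clause (p') is unit, so p = 0.
The clause (s) is unit, so s = 1.
But (s') is also a unit clause — contradiction.
So every satisfying assignment has q = False.

False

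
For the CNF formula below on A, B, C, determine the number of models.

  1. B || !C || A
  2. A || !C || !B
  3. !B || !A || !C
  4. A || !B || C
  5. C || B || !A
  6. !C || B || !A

There are 2^3 = 8 truth assignments over (A, B, C).
Check each against the 6 clauses (columns in the order A, B, C):
  F F F  ✓ satisfies all
  F F T  ✗ fails (B || !C || A)
  F T F  ✗ fails (A || !B || C)
  F T T  ✗ fails (A || !C || !B)
  T F F  ✗ fails (C || B || !A)
  T F T  ✗ fails (!C || B || !A)
  T T F  ✓ satisfies all
  T T T  ✗ fails (!B || !A || !C)
2 of the 8 rows are models.

2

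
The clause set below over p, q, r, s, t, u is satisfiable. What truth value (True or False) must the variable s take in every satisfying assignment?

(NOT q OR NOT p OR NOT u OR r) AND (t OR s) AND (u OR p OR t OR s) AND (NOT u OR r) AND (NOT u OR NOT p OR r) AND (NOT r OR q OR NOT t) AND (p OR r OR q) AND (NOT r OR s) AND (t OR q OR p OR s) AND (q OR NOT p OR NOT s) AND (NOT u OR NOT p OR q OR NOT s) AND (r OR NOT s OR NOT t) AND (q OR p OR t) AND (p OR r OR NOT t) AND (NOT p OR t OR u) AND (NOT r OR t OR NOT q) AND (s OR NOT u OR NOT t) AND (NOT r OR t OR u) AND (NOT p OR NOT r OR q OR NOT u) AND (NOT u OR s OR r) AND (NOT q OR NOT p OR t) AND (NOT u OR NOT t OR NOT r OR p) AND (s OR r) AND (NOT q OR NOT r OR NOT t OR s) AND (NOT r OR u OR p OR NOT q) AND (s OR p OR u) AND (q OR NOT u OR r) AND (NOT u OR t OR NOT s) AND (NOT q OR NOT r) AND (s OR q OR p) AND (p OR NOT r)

True

Suppose s = false.
The clause (t) is unit, so t = true.
The clause (NOT r) is unit, so r = false.
That conflicts with the unit clause (r).
So every satisfying assignment has s = True.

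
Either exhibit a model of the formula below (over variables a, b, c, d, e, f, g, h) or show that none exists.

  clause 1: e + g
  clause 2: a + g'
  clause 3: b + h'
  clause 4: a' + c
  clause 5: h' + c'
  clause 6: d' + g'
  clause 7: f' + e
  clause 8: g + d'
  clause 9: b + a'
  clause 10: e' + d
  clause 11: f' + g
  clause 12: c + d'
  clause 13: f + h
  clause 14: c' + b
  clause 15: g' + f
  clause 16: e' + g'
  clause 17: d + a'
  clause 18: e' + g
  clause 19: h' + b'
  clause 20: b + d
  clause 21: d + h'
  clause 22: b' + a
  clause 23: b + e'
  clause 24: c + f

UNSATISFIABLE

Suppose e = 1.
(d) alone gives d = 1.
(g') alone gives g = 0.
But (g) is also a unit clause — contradiction.
That branch fails; take e = 0 instead.
(g) alone gives g = 1.
(a) alone gives a = 1.
(c) alone gives c = 1.
(h') alone gives h = 0.
(d') alone gives d = 0.
But (d) is also a unit clause — contradiction.
Both values of e lead to a conflict.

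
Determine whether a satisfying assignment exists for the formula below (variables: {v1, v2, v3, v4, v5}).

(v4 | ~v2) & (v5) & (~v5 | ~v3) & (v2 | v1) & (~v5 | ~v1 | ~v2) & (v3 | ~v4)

The clause (v5) is unit, so v5 = 1.
The clause (~v3) is unit, so v3 = 0.
The clause (~v4) is unit, so v4 = 0.
The clause (~v2) is unit, so v2 = 0.
The clause (v1) is unit, so v1 = 1.
Every clause now holds.
A satisfying assignment: v1: 1,  v2: 0,  v3: 0,  v4: 0,  v5: 1.

Yes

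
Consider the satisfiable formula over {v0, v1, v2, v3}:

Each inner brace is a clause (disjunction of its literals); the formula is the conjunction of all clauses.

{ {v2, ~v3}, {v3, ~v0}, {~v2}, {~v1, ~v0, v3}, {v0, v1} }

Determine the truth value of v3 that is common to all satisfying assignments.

Suppose v3 = 1.
(v2) alone gives v2 = 1.
Now (~v2) is unsatisfied and unit — conflict.
So every satisfying assignment has v3 = False.

False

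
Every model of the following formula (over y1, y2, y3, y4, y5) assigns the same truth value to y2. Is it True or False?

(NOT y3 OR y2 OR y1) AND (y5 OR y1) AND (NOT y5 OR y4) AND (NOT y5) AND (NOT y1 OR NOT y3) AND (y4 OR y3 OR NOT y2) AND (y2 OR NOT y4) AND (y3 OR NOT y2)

False

Suppose y2 = true.
(NOT y5) alone gives y5 = false.
(y1) alone gives y1 = true.
(NOT y3) alone gives y3 = false.
That conflicts with the unit clause (y3).
So every satisfying assignment has y2 = False.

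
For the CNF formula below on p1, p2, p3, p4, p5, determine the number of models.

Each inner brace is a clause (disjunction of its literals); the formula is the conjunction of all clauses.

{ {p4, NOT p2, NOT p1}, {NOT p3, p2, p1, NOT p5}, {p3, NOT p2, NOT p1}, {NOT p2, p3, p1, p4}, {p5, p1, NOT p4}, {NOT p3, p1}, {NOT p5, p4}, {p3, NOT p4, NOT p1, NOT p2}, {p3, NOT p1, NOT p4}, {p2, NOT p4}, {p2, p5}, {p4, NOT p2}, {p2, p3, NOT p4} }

There are 2^5 = 32 truth assignments over (p1, p2, p3, p4, p5).
Split on p2. With p2 = true, the clauses containing p2 are satisfied and NOT p2 drops from the rest; 3 of the 2^4 = 16 assignments to the other variables satisfy what remains.
With p2 = false, by the same count on the reduced clause set, 0 assignments work.
(One model: p1=F, p2=T, p3=F, p4=T, p5=T.)
Total: 3 + 0 = 3.

3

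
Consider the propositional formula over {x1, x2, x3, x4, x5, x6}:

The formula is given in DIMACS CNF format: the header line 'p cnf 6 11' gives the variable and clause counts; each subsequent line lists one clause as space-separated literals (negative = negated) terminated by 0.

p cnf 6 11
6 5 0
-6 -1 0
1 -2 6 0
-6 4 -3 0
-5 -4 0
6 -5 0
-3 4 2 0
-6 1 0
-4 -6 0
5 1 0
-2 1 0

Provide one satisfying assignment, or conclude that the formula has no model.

UNSATISFIABLE

Branch on x6: set x6 = True.
From the singleton clause (¬x1), x1 = False.
But (x1) is also a unit clause — contradiction.
So x6 must be the other value — set x6 = False.
From the singleton clause (x5), x5 = True.
But (¬x5) is also a unit clause — contradiction.
Neither x6 = True nor x6 = False works.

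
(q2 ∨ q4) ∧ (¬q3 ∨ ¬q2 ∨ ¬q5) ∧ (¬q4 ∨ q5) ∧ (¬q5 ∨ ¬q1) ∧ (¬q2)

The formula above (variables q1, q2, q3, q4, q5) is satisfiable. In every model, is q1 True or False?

False

Suppose q1 = True.
From the singleton clause (¬q5), q5 = False.
From the singleton clause (¬q4), q4 = False.
From the singleton clause (q2), q2 = True.
But (¬q2) is also a unit clause — contradiction.
So every satisfying assignment has q1 = False.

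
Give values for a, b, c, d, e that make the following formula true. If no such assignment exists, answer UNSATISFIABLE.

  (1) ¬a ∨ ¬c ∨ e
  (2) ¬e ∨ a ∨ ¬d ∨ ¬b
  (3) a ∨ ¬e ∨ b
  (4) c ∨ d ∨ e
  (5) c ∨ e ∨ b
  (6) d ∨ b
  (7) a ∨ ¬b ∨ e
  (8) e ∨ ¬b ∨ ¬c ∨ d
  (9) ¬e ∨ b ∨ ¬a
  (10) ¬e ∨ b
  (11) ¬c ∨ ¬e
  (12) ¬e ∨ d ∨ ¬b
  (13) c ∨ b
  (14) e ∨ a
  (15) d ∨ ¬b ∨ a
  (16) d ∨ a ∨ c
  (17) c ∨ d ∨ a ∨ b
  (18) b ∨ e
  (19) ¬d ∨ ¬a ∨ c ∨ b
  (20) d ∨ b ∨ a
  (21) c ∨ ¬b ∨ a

Case d = True:
Case e = False:
From the singleton clause (a), a = True.
From the singleton clause (¬c), c = False.
From the singleton clause (b), b = True.
All clauses are satisfied.

a ↦ True,  b ↦ True,  c ↦ False,  d ↦ True,  e ↦ False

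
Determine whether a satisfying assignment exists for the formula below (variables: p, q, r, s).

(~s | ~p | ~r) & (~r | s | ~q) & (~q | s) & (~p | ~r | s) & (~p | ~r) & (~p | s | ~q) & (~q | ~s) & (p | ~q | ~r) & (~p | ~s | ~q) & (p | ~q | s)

Satisfiable

Suppose q = 0.
Suppose p = 0.
All clauses hold; r, s can take either value.
A satisfying assignment: p=0; q=0; r=0; s=0.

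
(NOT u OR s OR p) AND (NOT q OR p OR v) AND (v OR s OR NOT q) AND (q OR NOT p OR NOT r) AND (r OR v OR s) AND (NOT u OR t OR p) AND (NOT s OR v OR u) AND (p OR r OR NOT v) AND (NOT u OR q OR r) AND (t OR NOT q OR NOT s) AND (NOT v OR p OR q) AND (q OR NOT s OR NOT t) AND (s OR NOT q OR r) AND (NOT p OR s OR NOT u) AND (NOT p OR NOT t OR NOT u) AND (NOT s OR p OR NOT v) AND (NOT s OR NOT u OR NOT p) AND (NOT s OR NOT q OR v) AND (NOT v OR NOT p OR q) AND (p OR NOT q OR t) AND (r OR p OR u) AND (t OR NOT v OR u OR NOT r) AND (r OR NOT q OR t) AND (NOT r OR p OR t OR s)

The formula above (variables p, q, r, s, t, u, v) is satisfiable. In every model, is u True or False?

False

Suppose u = true.
Try s = true.
Unit clause (NOT p) forces p = false.
Unit clause (t) forces t = true.
Unit clause (q) forces q = true.
Unit clause (v) forces v = true.
But (NOT v) is also a unit clause — contradiction.
That branch fails; take s = false instead.
Unit clause (p) forces p = true.
But (NOT p) is also a unit clause — contradiction.
Either choice for s ends in contradiction.
So every satisfying assignment has u = False.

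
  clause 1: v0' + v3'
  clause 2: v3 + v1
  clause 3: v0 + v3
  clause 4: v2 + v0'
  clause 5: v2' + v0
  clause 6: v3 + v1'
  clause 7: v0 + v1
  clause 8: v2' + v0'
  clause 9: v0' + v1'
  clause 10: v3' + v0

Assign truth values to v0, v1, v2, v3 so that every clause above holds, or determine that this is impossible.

UNSATISFIABLE

Suppose v0 = 0.
From the singleton clause (v3), v3 = 1.
Now (v3') is unsatisfied and unit — conflict.
Undo v0 and try v0 = 1.
From the singleton clause (v3'), v3 = 0.
From the singleton clause (v1), v1 = 1.
Now (v1') is unsatisfied and unit — conflict.
Neither v0 = 1 nor v0 = 0 works.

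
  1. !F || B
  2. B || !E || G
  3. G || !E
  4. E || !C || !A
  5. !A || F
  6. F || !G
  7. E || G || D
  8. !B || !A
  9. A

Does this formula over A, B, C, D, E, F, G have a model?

(A) alone gives A = true.
(F) alone gives F = true.
(B) alone gives B = true.
That conflicts with the unit clause (!B).
No assignment satisfies every clause.

No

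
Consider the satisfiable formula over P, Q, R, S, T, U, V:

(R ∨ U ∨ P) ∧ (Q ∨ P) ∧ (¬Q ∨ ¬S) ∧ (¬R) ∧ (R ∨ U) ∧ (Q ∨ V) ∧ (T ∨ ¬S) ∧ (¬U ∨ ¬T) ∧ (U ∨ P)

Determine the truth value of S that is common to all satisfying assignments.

False

Suppose S = True.
Unit clause (¬Q) forces Q = False.
Unit clause (P) forces P = True.
Unit clause (¬R) forces R = False.
Unit clause (U) forces U = True.
Unit clause (V) forces V = True.
Unit clause (T) forces T = True.
Now (¬T) is unsatisfied and unit — conflict.
So every satisfying assignment has S = False.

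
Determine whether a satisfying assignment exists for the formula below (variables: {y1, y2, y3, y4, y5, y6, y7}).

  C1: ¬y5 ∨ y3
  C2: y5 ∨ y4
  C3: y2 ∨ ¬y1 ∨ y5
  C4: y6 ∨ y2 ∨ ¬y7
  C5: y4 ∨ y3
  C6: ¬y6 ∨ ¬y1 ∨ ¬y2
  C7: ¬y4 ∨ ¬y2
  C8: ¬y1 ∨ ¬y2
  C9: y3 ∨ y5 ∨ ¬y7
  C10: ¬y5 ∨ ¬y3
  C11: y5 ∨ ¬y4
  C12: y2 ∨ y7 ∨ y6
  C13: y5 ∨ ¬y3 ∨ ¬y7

Suppose y5 = False.
Unit clause (y4) forces y4 = True.
That conflicts with the unit clause (¬y4).
Backtrack on y5: now try y5 = True.
Unit clause (y3) forces y3 = True.
That conflicts with the unit clause (¬y3).
Both values of y5 lead to a conflict.
No assignment satisfies every clause.

No, unsatisfiable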